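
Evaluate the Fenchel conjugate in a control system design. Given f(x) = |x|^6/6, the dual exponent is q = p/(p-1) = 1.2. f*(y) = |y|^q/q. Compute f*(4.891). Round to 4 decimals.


The conjugate exponent q satisfies 1/p + 1/q = 1.
p = 6, so q = 6/(6 - 1) = 1.2
|y|^q = 4.891^1.2 = 6.7186
f*(4.891) = 6.7186 / 1.2 = 5.5988


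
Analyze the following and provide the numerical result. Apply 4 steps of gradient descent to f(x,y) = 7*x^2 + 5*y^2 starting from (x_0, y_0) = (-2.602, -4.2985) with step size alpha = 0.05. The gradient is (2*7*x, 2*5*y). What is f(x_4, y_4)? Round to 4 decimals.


Gradient descent on f(x,y) = 7*x^2 + 5*y^2.
Starting point: (-2.602, -4.2985), alpha = 0.05
Step 1: grad_x = 2*7*-2.602 = -36.428, grad_y = 2*5*-4.2985 = -42.985
  x_1 = -2.602 - 0.05*-36.428 = -0.7806
  y_1 = -4.2985 - 0.05*-42.985 = -2.1493
Step 2: grad_x = 2*7*-0.7806 = -10.9284, grad_y = 2*5*-2.1493 = -21.4925
  x_2 = -0.7806 - 0.05*-10.9284 = -0.2342
  y_2 = -2.1493 - 0.05*-21.4925 = -1.0746
Step 3: grad_x = 2*7*-0.2342 = -3.2785, grad_y = 2*5*-1.0746 = -10.7463
  x_3 = -0.2342 - 0.05*-3.2785 = -0.0703
  y_3 = -1.0746 - 0.05*-10.7463 = -0.5373
Step 4: grad_x = 2*7*-0.0703 = -0.9836, grad_y = 2*5*-0.5373 = -5.3731
  x_4 = -0.0703 - 0.05*-0.9836 = -0.0211
  y_4 = -0.5373 - 0.05*-5.3731 = -0.2687
f(-0.0211, -0.2687) = 7*(-0.0211)^2 + 5*(-0.2687)^2 = 0.364


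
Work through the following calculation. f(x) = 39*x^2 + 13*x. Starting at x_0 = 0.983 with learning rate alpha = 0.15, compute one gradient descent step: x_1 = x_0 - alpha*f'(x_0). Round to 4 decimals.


We compute the gradient at x_0 and apply the update.
f'(x) = 78*x + 13
f'(0.983) = 78*0.983 + 13 = 89.674
x_1 = 0.983 - 0.15*89.674 = -12.4681


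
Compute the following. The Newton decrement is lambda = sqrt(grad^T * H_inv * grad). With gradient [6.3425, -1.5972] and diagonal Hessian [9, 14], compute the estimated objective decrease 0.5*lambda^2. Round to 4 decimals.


Step 1: H is diagonal, so H^(-1) * g = [0.7047, -0.1141].
Step 2: g^T H^(-1) g = sum_i g_i^2 / H_ii
  = (6.3425)^2/9 + (-1.5972)^2/14
  = 4.4697 + 0.1822 = 4.6519
Step 3: Objective decrease = 0.5 * g^T H^(-1) g = 2.326


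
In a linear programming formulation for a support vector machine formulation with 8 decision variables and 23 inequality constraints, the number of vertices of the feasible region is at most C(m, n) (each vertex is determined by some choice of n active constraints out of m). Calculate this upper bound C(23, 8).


Each vertex corresponds to some choice of n active constraints out of m, so the number of vertices is at most C(m, n) = m! / (n!(m-n)!).
m = 23, n = 8
Numerator: 23 * 22 * 21 * 20 * 19 * 18 * 17 * 16
Denominator: 8! = 40320
C(23, 8) = 490314


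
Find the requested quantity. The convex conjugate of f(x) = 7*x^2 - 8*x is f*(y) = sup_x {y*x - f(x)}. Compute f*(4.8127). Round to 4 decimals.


f*(y) = sup_x {y*x - a*x^2 - b*x} = sup_x {(y-b)*x - a*x^2}
FOC: (y - b) - 2a*x = 0 => x* = (y - b)/(2a)
x* = (4.8127 + 8)/(2*7) = 0.9152
f*(4.8127) = (y-b)^2/(4a) = (4.8127 + 8)^2/(4*7)
= 164.1653/28 = 5.863


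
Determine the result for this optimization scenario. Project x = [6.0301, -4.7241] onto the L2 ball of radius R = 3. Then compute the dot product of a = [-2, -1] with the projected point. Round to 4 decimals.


Step 1: Compute ||x|| (intermediates to 6 decimals).
||x|| = sqrt(6.0301^2 + (-4.7241)^2) = 7.660237
Step 2: Project.
Since ||x|| > R, scale = R/||x|| = 3/7.660237 = 0.391633, proj(x) = scale * x
proj(x) = [2.361586, -1.850113]
Step 3: Dot product.
a^T * proj(x) = -2*2.361586 - 1*(-1.850113) = -2.8731


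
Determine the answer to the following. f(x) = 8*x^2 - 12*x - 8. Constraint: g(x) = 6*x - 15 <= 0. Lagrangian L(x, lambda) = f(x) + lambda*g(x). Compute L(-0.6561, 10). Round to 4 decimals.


Step 1: Evaluate f(x).
f(-0.6561) = 8*(-0.6561)^2 - 12*(-0.6561) - 8 = 3.3169
Step 2: Evaluate g(x).
g(-0.6561) = 6*-0.6561 - 15 = -18.9366
Step 3: Compute Lagrangian.
L = 3.3169 + 10*-18.9366 = -186.0491


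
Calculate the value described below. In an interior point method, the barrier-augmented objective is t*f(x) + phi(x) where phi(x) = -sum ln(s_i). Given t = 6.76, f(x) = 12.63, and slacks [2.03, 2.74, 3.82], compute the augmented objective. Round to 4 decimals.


Step 1: Compute log-barrier.
ln values: [0.708, 1.008, 1.3403]
phi = -(0.708 + 1.008 + 1.3403) = -3.0562
Step 2: Compute augmented objective.
t*f(x) = 6.76*12.63 = 85.3788
Total = 85.3788 - 3.0562 = 82.3226


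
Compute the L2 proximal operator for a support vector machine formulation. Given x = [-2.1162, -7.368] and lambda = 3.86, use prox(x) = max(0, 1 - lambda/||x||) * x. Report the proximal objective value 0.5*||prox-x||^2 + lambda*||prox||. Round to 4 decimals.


Step 1: Compute ||x||.
||x|| = 7.6659
Step 2: Compute scaling factor.
scale = max(0, 1 - 3.86/7.6659) = 0.4965
Step 3: prox(x) = [-1.0506, -3.658]
||prox(x)|| = 3.8059
Step 4: Proximal objective.
0.5*||prox-x||^2 = 7.4498
lambda*||prox|| = 14.6908
Total = 22.1405


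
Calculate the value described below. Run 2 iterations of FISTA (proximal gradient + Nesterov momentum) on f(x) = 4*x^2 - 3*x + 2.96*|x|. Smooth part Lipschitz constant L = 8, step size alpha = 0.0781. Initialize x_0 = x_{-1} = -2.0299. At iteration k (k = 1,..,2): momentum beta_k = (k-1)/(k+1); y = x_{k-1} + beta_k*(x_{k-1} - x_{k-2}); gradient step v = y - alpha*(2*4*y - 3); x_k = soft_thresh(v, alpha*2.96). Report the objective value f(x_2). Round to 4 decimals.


FISTA on f(x) = 4*x^2 - 3*x + 2.96*|x|
L = 8, alpha = 0.0781
Iteration 1: beta = 0.0, y = -2.0299 + 0.0*(-2.0299 + 2.0299) = -2.0299
  grad(y) = -19.2392, v = y - alpha*grad = -0.5273
  prox(v) = soft_thresh(-0.5273, 0.2312) = -0.2961
Iteration 2: beta = 0.3333, y = -0.2961 + 0.3333*(-0.2961 + 2.0299) = 0.2818
  grad(y) = -0.7458, v = y - alpha*grad = 0.34
  prox(v) = soft_thresh(0.34, 0.2312) = 0.1088
f(x_2) = 4*0.1088^2 - 3*0.1088 + 2.96*|0.1088| = 0.043


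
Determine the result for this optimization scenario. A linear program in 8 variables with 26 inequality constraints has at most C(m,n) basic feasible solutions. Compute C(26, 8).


Each vertex corresponds to some choice of n active constraints out of m, so the number of vertices is at most C(m, n) = m! / (n!(m-n)!).
m = 26, n = 8
Numerator: 26 * 25 * 24 * 23 * 22 * 21 * 20 * 19
Denominator: 8! = 40320
C(26, 8) = 1562275


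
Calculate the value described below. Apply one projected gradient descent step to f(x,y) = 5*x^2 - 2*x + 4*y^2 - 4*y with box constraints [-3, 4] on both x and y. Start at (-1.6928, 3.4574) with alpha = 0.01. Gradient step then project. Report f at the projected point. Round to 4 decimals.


Step 1: Compute gradient at (-1.6928, 3.4574).
grad_x = 2*5*-1.6928 - 2 = -18.928
grad_y = 2*4*3.4574 - 4 = 23.6592
Step 2: Gradient step.
x_raw = -1.6928 - 0.01*-18.928 = -1.5035
y_raw = 3.4574 - 0.01*23.6592 = 3.2208
Step 3: Project onto [-3, 4].
x_proj = clip(-1.5035) = -1.5035
y_proj = clip(3.2208) = 3.2208
Step 4: Evaluate f.
f(-1.5035, 3.2208) = 42.9211


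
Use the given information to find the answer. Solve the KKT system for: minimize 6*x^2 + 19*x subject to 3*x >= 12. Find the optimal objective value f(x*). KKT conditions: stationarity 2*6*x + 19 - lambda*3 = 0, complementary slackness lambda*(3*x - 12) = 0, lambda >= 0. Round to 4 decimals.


Step 1: Try lambda = 0 (constraint inactive).
x_unc = -19/(2*6) = -1.5833
Check: 3*-1.5833 = -4.7499 < 12 -- violated!
Step 2: Constraint must be active: 3*x = 12
x* = 12/3 = 4.0
lambda = (2*6*4.0 + 19)/3 = 22.3333
Step 3: Compute optimal value.
f(x*) = 6*4.0^2 + 19*4.0 = 172.0


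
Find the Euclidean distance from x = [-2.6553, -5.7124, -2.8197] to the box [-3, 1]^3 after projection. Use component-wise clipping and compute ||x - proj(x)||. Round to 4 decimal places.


Project each component onto [-3, 1].
clip(-2.6553) = -2.6553, clip(-5.7124) = -3.0, clip(-2.8197) = -2.8197
Projection = [-2.6553, -3.0, -2.8197]
Squared diffs: [0.0, 7.3571, 0.0]
Distance = sqrt(7.3571) = 2.7124


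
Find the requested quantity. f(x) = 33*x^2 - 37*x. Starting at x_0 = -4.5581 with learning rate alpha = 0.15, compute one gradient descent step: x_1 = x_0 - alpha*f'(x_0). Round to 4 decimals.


We compute the gradient at x_0 and apply the update.
f'(x) = 66*x - 37
f'(-4.5581) = 66*-4.5581 - 37 = -337.8346
x_1 = -4.5581 - 0.15*-337.8346 = 46.1171


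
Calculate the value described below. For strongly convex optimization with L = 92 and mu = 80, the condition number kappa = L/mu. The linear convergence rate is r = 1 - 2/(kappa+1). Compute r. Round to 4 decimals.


Step 1: Compute the condition number.
kappa = L/mu = 92/80 = 1.15
Step 2: Compute the convergence rate.
r = 1 - 2/(kappa + 1) = 1 - 2*mu/(L + mu) = (L - mu)/(L + mu) = 12/172 = 0.0698


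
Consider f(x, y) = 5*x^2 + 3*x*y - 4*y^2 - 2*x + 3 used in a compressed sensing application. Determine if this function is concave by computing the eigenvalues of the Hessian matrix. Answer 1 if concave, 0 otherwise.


The Hessian of f(x,y) = 5*x^2 + 3*x*y - 4*y^2 - 2*x + 3 is:
H = [[10, 3], [3, -8]]
Trace = 10 - 8 = 2
Determinant = 10*-8 - (3)^2 = -89
Discriminant = (2)^2 - 4*-89 = 360.0
Eigenvalues: lambda_1 = -8.4868, lambda_2 = 10.4868
The function is not concave.

0


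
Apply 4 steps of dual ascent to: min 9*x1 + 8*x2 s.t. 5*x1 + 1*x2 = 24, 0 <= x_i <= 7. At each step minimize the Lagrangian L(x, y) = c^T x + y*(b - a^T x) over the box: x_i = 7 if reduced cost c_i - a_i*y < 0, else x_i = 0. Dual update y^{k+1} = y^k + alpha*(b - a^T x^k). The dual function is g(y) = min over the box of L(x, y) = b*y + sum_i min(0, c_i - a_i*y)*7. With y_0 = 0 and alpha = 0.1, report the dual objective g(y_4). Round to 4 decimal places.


Dual ascent for LP: min 9*x1 + 8*x2, 5*x1 + 1*x2 = 24, 0 <= x_i <= 7
Step 1: y^k = 0.0, reduced costs: (9.0, 8.0)
  x^k = (0.0, 0.0), subgradient = b - a^T x = 24.0
  y^{k+1} = 0.0 + 0.1*24.0 = 2.4
Step 2: y^k = 2.4, reduced costs: (-3.0, 5.6)
  x^k = (7.0, 0.0), subgradient = b - a^T x = -11.0
  y^{k+1} = 2.4 + 0.1*-11.0 = 1.3
Step 3: y^k = 1.3, reduced costs: (2.5, 6.7)
  x^k = (0.0, 0.0), subgradient = b - a^T x = 24.0
  y^{k+1} = 1.3 + 0.1*24.0 = 3.7
Step 4: y^k = 3.7, reduced costs: (-9.5, 4.3)
  x^k = (7.0, 0.0), subgradient = b - a^T x = -11.0
  y^{k+1} = 3.7 + 0.1*-11.0 = 2.6
Dual objective at y_4 = 2.6: reduced costs (-4.0, 5.4), box minimizer x = (7.0, 0.0)
g(y_4) = b*y + (c1 - a1*y)*x1 + (c2 - a2*y)*x2 = 24*2.6 + (-4.0)*7.0 + 5.4*0.0 = 62.4 - 28.0 + 0.0 = 34.4


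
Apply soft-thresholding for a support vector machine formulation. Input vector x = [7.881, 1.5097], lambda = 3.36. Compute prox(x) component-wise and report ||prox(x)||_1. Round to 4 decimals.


Soft-thresholding with lambda = 3.36:
prox(7.881) = sign(7.881)*max(|7.881| - 3.36, 0) = 4.521
prox(1.5097) = sign(1.5097)*max(|1.5097| - 3.36, 0) = 0.0
prox(x) = [4.521, 0.0]
||prox(x)||_1 = 4.521 + 0.0 = 4.521


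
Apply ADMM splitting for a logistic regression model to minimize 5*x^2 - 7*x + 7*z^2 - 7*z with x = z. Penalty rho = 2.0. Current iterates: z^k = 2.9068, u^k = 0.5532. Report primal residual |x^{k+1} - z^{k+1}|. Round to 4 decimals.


ADMM iteration with rho = 2.0, z^k = 2.9068, u^k = 0.5532
Step 1: x-update.
Minimize 5*x^2 - 7*x + (2.0/2)*(x - 2.9068 + 0.5532)^2
FOC: (2*5 + 2.0)*x = 7 + 2.0*(2.9068 - 0.5532)
x^{k+1} = 0.9756
Step 2: z-update.
Minimize 7*z^2 - 7*z + (2.0/2)*(0.9756 - z + 0.5532)^2
FOC: (2*7 + 2.0)*z = 7 + 2.0*(0.9756 + 0.5532)
z^{k+1} = 0.6286
Step 3: u-update.
u^{k+1} = 0.5532 + 0.9756 - 0.6286 = 0.9002
Step 4: Primal residual = |0.9756 - 0.6286| = 0.347


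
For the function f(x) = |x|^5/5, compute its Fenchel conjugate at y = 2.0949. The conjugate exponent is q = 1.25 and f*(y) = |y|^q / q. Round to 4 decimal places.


The conjugate exponent q satisfies 1/p + 1/q = 1.
p = 5, so q = 5/(5 - 1) = 1.25
|y|^q = 2.0949^1.25 = 2.5203
f*(2.0949) = 2.5203 / 1.25 = 2.0162


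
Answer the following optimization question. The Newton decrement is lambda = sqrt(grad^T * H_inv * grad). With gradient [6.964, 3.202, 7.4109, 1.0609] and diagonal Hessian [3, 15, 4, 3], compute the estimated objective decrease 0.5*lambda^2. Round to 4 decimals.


Step 1: H is diagonal, so H^(-1) * g = [2.3213, 0.2135, 1.8527, 0.3536].
Step 2: g^T H^(-1) g = sum_i g_i^2 / H_ii
  = (6.964)^2/3 + (3.202)^2/15 + (7.4109)^2/4 + (1.0609)^2/3
  = 16.1658 + 0.6835 + 13.7304 + 0.3752 = 30.9548
Step 3: Objective decrease = 0.5 * g^T H^(-1) g = 15.4774


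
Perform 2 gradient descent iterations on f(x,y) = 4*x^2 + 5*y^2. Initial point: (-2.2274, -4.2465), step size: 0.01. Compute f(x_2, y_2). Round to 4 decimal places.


Gradient descent on f(x,y) = 4*x^2 + 5*y^2.
Starting point: (-2.2274, -4.2465), alpha = 0.01
Step 1: grad_x = 2*4*-2.2274 = -17.8192, grad_y = 2*5*-4.2465 = -42.465
  x_1 = -2.2274 - 0.01*-17.8192 = -2.0492
  y_1 = -4.2465 - 0.01*-42.465 = -3.8219
Step 2: grad_x = 2*4*-2.0492 = -16.3937, grad_y = 2*5*-3.8219 = -38.2185
  x_2 = -2.0492 - 0.01*-16.3937 = -1.8853
  y_2 = -3.8219 - 0.01*-38.2185 = -3.4397
f(-1.8853, -3.4397) = 4*(-1.8853)^2 + 5*(-3.4397)^2 = 73.3735


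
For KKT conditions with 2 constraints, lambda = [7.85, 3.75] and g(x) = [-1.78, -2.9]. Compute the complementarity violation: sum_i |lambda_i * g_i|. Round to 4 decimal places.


KKT complementary slackness check:
lambda_1 * g_1 = 7.85 * -1.78 = -13.973
lambda_2 * g_2 = 3.75 * -2.9 = -10.875
Total violation = 13.973 + 10.875 = 24.848


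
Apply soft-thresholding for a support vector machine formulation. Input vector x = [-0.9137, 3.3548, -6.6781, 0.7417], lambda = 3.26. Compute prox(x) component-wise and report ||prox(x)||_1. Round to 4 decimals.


Soft-thresholding with lambda = 3.26:
prox(-0.9137) = sign(-0.9137)*max(|-0.9137| - 3.26, 0) = 0.0
prox(3.3548) = sign(3.3548)*max(|3.3548| - 3.26, 0) = 0.0948
prox(-6.6781) = sign(-6.6781)*max(|-6.6781| - 3.26, 0) = -3.4181
prox(0.7417) = sign(0.7417)*max(|0.7417| - 3.26, 0) = 0.0
prox(x) = [0.0, 0.0948, -3.4181, 0.0]
||prox(x)||_1 = 0.0 + 0.0948 + 3.4181 + 0.0 = 3.5129


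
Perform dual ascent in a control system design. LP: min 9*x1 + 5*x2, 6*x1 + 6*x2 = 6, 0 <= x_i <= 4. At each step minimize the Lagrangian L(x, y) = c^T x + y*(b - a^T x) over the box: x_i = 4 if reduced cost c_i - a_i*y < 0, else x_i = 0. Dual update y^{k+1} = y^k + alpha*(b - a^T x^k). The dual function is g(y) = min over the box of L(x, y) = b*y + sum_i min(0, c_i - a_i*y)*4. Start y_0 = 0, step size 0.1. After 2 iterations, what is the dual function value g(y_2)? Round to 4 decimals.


Dual ascent for LP: min 9*x1 + 5*x2, 6*x1 + 6*x2 = 6, 0 <= x_i <= 4
Step 1: y^k = 0.0, reduced costs: (9.0, 5.0)
  x^k = (0.0, 0.0), subgradient = b - a^T x = 6.0
  y^{k+1} = 0.0 + 0.1*6.0 = 0.6
Step 2: y^k = 0.6, reduced costs: (5.4, 1.4)
  x^k = (0.0, 0.0), subgradient = b - a^T x = 6.0
  y^{k+1} = 0.6 + 0.1*6.0 = 1.2
Dual objective at y_2 = 1.2: reduced costs (1.8, -2.2), box minimizer x = (0.0, 4.0)
g(y_2) = b*y + (c1 - a1*y)*x1 + (c2 - a2*y)*x2 = 6*1.2 + 1.8*0.0 + (-2.2)*4.0 = 7.2 + 0.0 - 8.8 = -1.6


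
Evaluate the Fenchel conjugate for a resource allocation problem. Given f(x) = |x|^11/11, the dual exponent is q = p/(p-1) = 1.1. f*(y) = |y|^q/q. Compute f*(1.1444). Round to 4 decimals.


The conjugate exponent q satisfies 1/p + 1/q = 1.
p = 11, so q = 11/(11 - 1) = 1.1
|y|^q = 1.1444^1.1 = 1.1599
f*(1.1444) = 1.1599 / 1.1 = 1.0545


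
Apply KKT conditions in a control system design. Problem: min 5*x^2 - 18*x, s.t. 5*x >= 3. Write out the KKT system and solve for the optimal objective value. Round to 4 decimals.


Step 1: Try lambda = 0 (constraint inactive).
Stationarity: 2*5*x - 18 = 0
x* = 18/(2*5) = 1.8
Check constraint: 5*1.8 = 9.0 >= 3 -- satisfied.
Step 2: Compute optimal value.
f(x*) = 5*1.8^2 - 18*1.8 = -16.2


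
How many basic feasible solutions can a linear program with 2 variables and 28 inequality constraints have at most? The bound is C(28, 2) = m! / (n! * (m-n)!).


Each vertex corresponds to some choice of n active constraints out of m, so the number of vertices is at most C(m, n) = m! / (n!(m-n)!).
m = 28, n = 2
Numerator: 28 * 27
Denominator: 2! = 2
C(28, 2) = 378


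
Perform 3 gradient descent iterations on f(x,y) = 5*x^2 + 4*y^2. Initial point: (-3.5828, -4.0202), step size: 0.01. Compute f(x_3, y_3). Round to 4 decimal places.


Gradient descent on f(x,y) = 5*x^2 + 4*y^2.
Starting point: (-3.5828, -4.0202), alpha = 0.01
Step 1: grad_x = 2*5*-3.5828 = -35.828, grad_y = 2*4*-4.0202 = -32.1616
  x_1 = -3.5828 - 0.01*-35.828 = -3.2245
  y_1 = -4.0202 - 0.01*-32.1616 = -3.6986
Step 2: grad_x = 2*5*-3.2245 = -32.2452, grad_y = 2*4*-3.6986 = -29.5887
  x_2 = -3.2245 - 0.01*-32.2452 = -2.9021
  y_2 = -3.6986 - 0.01*-29.5887 = -3.4027
Step 3: grad_x = 2*5*-2.9021 = -29.0207, grad_y = 2*4*-3.4027 = -27.2216
  x_3 = -2.9021 - 0.01*-29.0207 = -2.6119
  y_3 = -3.4027 - 0.01*-27.2216 = -3.1305
f(-2.6119, -3.1305) = 5*(-2.6119)^2 + 4*(-3.1305)^2 = 73.3088


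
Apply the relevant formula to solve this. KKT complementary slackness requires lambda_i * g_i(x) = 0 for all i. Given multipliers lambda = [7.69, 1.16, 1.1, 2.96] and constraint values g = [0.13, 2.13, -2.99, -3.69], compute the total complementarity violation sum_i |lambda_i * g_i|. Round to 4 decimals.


KKT complementary slackness check:
lambda_1 * g_1 = 7.69 * 0.13 = 0.9997
lambda_2 * g_2 = 1.16 * 2.13 = 2.4708
lambda_3 * g_3 = 1.1 * -2.99 = -3.289
lambda_4 * g_4 = 2.96 * -3.69 = -10.9224
Total violation = 0.9997 + 2.4708 + 3.289 + 10.9224 = 17.6819


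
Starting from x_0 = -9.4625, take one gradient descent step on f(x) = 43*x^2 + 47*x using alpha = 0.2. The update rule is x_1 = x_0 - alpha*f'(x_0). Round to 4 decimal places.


We compute the gradient at x_0 and apply the update.
f'(x) = 86*x + 47
f'(-9.4625) = 86*-9.4625 + 47 = -766.775
x_1 = -9.4625 - 0.2*-766.775 = 143.8925


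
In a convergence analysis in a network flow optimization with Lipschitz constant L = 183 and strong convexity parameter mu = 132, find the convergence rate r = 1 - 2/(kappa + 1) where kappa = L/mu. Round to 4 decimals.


Step 1: Compute the condition number.
kappa = L/mu = 183/132 = 1.3864
Step 2: Compute the convergence rate.
r = 1 - 2/(kappa + 1) = 1 - 2*mu/(L + mu) = (L - mu)/(L + mu) = 51/315 = 0.1619


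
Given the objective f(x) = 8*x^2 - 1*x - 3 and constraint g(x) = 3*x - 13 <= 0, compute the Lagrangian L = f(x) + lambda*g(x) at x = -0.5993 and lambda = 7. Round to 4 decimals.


Step 1: Evaluate f(x).
f(-0.5993) = 8*(-0.5993)^2 - 1*(-0.5993) - 3 = 0.4726
Step 2: Evaluate g(x).
g(-0.5993) = 3*-0.5993 - 13 = -14.7979
Step 3: Compute Lagrangian.
L = 0.4726 + 7*-14.7979 = -103.1127


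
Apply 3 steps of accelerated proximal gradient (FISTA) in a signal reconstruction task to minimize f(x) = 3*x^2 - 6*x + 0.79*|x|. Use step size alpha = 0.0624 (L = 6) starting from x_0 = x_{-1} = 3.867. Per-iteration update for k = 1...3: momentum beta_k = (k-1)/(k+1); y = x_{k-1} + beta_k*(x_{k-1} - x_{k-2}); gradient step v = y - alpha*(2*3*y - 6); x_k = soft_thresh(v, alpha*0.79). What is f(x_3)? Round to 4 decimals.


FISTA on f(x) = 3*x^2 - 6*x + 0.79*|x|
L = 6, alpha = 0.0624
Iteration 1: beta = 0.0, y = 3.867 + 0.0*(3.867 - 3.867) = 3.867
  grad(y) = 17.202, v = y - alpha*grad = 2.7936
  prox(v) = soft_thresh(2.7936, 0.0493) = 2.7443
Iteration 2: beta = 0.3333, y = 2.7443 + 0.3333*(2.7443 - 3.867) = 2.3701
  grad(y) = 8.2204, v = y - alpha*grad = 1.8571
  prox(v) = soft_thresh(1.8571, 0.0493) = 1.8078
Iteration 3: beta = 0.5, y = 1.8078 + 0.5*(1.8078 - 2.7443) = 1.3396
  grad(y) = 2.0375, v = y - alpha*grad = 1.2124
  prox(v) = soft_thresh(1.2124, 0.0493) = 1.1631
f(x_3) = 3*1.1631^2 - 6*1.1631 + 0.79*|1.1631| = -2.0013


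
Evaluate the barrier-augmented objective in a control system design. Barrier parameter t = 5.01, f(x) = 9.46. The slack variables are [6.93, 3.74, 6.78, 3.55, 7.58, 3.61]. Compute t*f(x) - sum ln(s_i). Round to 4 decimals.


Step 1: Compute log-barrier.
ln values: [1.9359, 1.3191, 1.914, 1.2669, 2.0255, 1.2837]
phi = -(1.9359 + 1.3191 + 1.914 + 1.2669 + 2.0255 + 1.2837) = -9.7451
Step 2: Compute augmented objective.
t*f(x) = 5.01*9.46 = 47.3946
Total = 47.3946 - 9.7451 = 37.6495


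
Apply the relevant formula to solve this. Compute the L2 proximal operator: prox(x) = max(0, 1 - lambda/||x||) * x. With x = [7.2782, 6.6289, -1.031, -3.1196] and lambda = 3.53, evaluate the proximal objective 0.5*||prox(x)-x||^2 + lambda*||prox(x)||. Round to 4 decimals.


Step 1: Compute ||x||.
||x|| = 10.3783
Step 2: Compute scaling factor.
scale = max(0, 1 - 3.53/10.3783) = 0.6599
Step 3: prox(x) = [4.8026, 4.3742, -0.6803, -2.0585]
||prox(x)|| = 6.8483
Step 4: Proximal objective.
0.5*||prox-x||^2 = 6.2305
lambda*||prox|| = 24.1745
Total = 30.405


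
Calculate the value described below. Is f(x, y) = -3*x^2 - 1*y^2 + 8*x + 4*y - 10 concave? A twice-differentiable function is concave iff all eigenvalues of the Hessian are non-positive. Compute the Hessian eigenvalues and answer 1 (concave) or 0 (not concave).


The Hessian of f(x,y) = -3*x^2 - 1*y^2 + 8*x + 4*y - 10 is:
H = [[-6, 0], [0, -2]]
Trace = -6 - 2 = -8
Determinant = -6*-2 - (0)^2 = 12
Discriminant = (-8)^2 - 4*12 = 16.0
Eigenvalues: lambda_1 = -6.0, lambda_2 = -2.0
The function is concave.

1


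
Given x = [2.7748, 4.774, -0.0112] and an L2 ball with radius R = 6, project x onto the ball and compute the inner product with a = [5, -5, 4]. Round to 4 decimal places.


Step 1: Compute ||x|| (intermediates to 6 decimals).
||x|| = sqrt(2.7748^2 + 4.774^2 + (-0.0112)^2) = 5.52184
Step 2: Project.
Since ||x|| <= R, proj = x (no scaling needed).
proj(x) = [2.7748, 4.774, -0.0112]
Step 3: Dot product.
a^T * proj(x) = 5*2.7748 - 5*4.774 + 4*(-0.0112) = -10.0408


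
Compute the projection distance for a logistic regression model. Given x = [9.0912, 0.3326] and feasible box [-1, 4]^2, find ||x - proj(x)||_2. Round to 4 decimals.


Project each component onto [-1, 4].
clip(9.0912) = 4.0, clip(0.3326) = 0.3326
Projection = [4.0, 0.3326]
Squared diffs: [25.9203, 0.0]
Distance = sqrt(25.9203) = 5.0912


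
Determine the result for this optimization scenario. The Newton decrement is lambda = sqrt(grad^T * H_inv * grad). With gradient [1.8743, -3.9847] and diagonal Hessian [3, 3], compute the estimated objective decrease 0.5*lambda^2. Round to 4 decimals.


Step 1: H is diagonal, so H^(-1) * g = [0.6248, -1.3282].
Step 2: g^T H^(-1) g = sum_i g_i^2 / H_ii
  = (1.8743)^2/3 + (-3.9847)^2/3
  = 1.171 + 5.2926 = 6.4636
Step 3: Objective decrease = 0.5 * g^T H^(-1) g = 3.2318


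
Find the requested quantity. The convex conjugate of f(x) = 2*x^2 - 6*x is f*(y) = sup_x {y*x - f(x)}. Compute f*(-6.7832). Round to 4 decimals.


f*(y) = sup_x {y*x - a*x^2 - b*x} = sup_x {(y-b)*x - a*x^2}
FOC: (y - b) - 2a*x = 0 => x* = (y - b)/(2a)
x* = (-6.7832 + 6)/(2*2) = -0.1958
f*(-6.7832) = (y-b)^2/(4a) = (-6.7832 + 6)^2/(4*2)
= 0.6134/8 = 0.0767


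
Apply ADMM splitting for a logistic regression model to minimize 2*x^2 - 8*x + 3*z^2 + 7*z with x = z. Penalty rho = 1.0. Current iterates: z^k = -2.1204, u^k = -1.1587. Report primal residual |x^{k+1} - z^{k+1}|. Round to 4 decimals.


ADMM iteration with rho = 1.0, z^k = -2.1204, u^k = -1.1587
Step 1: x-update.
Minimize 2*x^2 - 8*x + (1.0/2)*(x + 2.1204 - 1.1587)^2
FOC: (2*2 + 1.0)*x = 8 + 1.0*(-2.1204 + 1.1587)
x^{k+1} = 1.4077
Step 2: z-update.
Minimize 3*z^2 + 7*z + (1.0/2)*(1.4077 - z - 1.1587)^2
FOC: (2*3 + 1.0)*z = -7 + 1.0*(1.4077 - 1.1587)
z^{k+1} = -0.9644
Step 3: u-update.
u^{k+1} = -1.1587 + 1.4077 + 0.9644 = 1.2134
Step 4: Primal residual = |1.4077 + 0.9644| = 2.3721


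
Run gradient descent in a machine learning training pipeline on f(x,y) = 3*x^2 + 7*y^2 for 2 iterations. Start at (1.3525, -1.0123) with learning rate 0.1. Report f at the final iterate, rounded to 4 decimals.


Gradient descent on f(x,y) = 3*x^2 + 7*y^2.
Starting point: (1.3525, -1.0123), alpha = 0.1
Step 1: grad_x = 2*3*1.3525 = 8.115, grad_y = 2*7*-1.0123 = -14.1722
  x_1 = 1.3525 - 0.1*8.115 = 0.541
  y_1 = -1.0123 - 0.1*-14.1722 = 0.4049
Step 2: grad_x = 2*3*0.541 = 3.246, grad_y = 2*7*0.4049 = 5.6689
  x_2 = 0.541 - 0.1*3.246 = 0.2164
  y_2 = 0.4049 - 0.1*5.6689 = -0.162
f(0.2164, -0.162) = 3*0.2164^2 + 7*(-0.162)^2 = 0.3241


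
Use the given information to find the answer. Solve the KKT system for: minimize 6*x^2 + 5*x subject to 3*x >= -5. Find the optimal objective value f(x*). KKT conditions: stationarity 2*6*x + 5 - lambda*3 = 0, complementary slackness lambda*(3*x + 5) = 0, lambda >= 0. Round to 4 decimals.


Step 1: Try lambda = 0 (constraint inactive).
Stationarity: 2*6*x + 5 = 0
x* = -5/(2*6) = -5/12 = -0.4167 (rounded; the exact value -5/12 is used below)
Check constraint: 3*-0.4167 = -1.2501 >= -5 -- satisfied.
Step 2: Compute optimal value.
f(x*) = 6*(-5/12)^2 + 5*(-5/12) = -1.0417


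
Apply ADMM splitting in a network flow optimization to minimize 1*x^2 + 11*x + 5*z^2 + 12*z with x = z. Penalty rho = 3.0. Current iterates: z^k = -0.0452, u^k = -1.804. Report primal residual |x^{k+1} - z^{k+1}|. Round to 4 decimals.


ADMM iteration with rho = 3.0, z^k = -0.0452, u^k = -1.804
Step 1: x-update.
Minimize 1*x^2 + 11*x + (3.0/2)*(x + 0.0452 - 1.804)^2
FOC: (2*1 + 3.0)*x = -11 + 3.0*(-0.0452 + 1.804)
x^{k+1} = -1.1447
Step 2: z-update.
Minimize 5*z^2 + 12*z + (3.0/2)*(-1.1447 - z - 1.804)^2
FOC: (2*5 + 3.0)*z = -12 + 3.0*(-1.1447 - 1.804)
z^{k+1} = -1.6036
Step 3: u-update.
u^{k+1} = -1.804 - 1.1447 + 1.6036 = -1.3452
Step 4: Primal residual = |-1.1447 + 1.6036| = 0.4588


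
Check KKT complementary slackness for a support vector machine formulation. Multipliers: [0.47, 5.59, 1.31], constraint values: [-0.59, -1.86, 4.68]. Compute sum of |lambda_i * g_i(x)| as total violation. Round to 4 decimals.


KKT complementary slackness check:
lambda_1 * g_1 = 0.47 * -0.59 = -0.2773
lambda_2 * g_2 = 5.59 * -1.86 = -10.3974
lambda_3 * g_3 = 1.31 * 4.68 = 6.1308
Total violation = 0.2773 + 10.3974 + 6.1308 = 16.8055


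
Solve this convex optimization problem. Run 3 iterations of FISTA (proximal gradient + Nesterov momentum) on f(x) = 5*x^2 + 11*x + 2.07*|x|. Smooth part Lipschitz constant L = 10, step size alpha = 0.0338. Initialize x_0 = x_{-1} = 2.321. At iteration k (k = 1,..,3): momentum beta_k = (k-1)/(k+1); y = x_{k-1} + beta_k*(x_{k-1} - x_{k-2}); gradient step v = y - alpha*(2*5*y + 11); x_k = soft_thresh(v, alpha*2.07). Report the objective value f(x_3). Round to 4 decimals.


FISTA on f(x) = 5*x^2 + 11*x + 2.07*|x|
L = 10, alpha = 0.0338
Iteration 1: beta = 0.0, y = 2.321 + 0.0*(2.321 - 2.321) = 2.321
  grad(y) = 34.21, v = y - alpha*grad = 1.1647
  prox(v) = soft_thresh(1.1647, 0.07) = 1.0947
Iteration 2: beta = 0.3333, y = 1.0947 + 0.3333*(1.0947 - 2.321) = 0.686
  grad(y) = 17.8598, v = y - alpha*grad = 0.0823
  prox(v) = soft_thresh(0.0823, 0.07) = 0.0124
Iteration 3: beta = 0.5, y = 0.0124 + 0.5*(0.0124 - 1.0947) = -0.5288
  grad(y) = 5.7116, v = y - alpha*grad = -0.7219
  prox(v) = soft_thresh(-0.7219, 0.07) = -0.6519
f(x_3) = 5*(-0.6519)^2 + 11*(-0.6519) + 2.07*|-0.6519| = -3.6967


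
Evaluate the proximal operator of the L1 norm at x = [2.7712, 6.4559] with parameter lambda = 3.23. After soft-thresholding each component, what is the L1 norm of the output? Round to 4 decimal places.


Soft-thresholding with lambda = 3.23:
prox(2.7712) = sign(2.7712)*max(|2.7712| - 3.23, 0) = 0.0
prox(6.4559) = sign(6.4559)*max(|6.4559| - 3.23, 0) = 3.2259
prox(x) = [0.0, 3.2259]
||prox(x)||_1 = 0.0 + 3.2259 = 3.2259


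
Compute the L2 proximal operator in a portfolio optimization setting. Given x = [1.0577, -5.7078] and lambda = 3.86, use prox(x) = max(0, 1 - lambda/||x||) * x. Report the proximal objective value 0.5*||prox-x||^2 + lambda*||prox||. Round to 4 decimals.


Step 1: Compute ||x||.
||x|| = 5.805
Step 2: Compute scaling factor.
scale = max(0, 1 - 3.86/5.805) = 0.3351
Step 3: prox(x) = [0.3544, -1.9124]
||prox(x)|| = 1.945
Step 4: Proximal objective.
0.5*||prox-x||^2 = 7.4498
lambda*||prox|| = 7.5077
Total = 14.9574


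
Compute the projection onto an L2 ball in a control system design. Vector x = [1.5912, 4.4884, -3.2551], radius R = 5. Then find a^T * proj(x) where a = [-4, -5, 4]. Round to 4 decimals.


Step 1: Compute ||x|| (intermediates to 6 decimals).
||x|| = sqrt(1.5912^2 + 4.4884^2 + (-3.2551)^2) = 5.768304
Step 2: Project.
Since ||x|| > R, scale = R/||x|| = 5/5.768304 = 0.866806, proj(x) = scale * x
proj(x) = [1.379262, 3.890572, -2.82154]
Step 3: Dot product.
a^T * proj(x) = -4*1.379262 - 5*3.890572 + 4*(-2.82154) = -36.2561


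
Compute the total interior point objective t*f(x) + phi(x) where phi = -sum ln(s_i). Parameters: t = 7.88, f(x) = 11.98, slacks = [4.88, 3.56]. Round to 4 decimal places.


Step 1: Compute log-barrier.
ln values: [1.5851, 1.2698]
phi = -(1.5851 + 1.2698) = -2.8549
Step 2: Compute augmented objective.
t*f(x) = 7.88*11.98 = 94.4024
Total = 94.4024 - 2.8549 = 91.5475


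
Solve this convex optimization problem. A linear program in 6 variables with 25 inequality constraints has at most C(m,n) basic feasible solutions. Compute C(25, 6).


Each vertex corresponds to some choice of n active constraints out of m, so the number of vertices is at most C(m, n) = m! / (n!(m-n)!).
m = 25, n = 6
Numerator: 25 * 24 * 23 * 22 * 21 * 20
Denominator: 6! = 720
C(25, 6) = 177100


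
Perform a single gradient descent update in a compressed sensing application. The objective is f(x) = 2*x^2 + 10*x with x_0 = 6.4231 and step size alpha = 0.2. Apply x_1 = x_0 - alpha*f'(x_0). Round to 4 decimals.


We compute the gradient at x_0 and apply the update.
f'(x) = 4*x + 10
f'(6.4231) = 4*6.4231 + 10 = 35.6924
x_1 = 6.4231 - 0.2*35.6924 = -0.7154


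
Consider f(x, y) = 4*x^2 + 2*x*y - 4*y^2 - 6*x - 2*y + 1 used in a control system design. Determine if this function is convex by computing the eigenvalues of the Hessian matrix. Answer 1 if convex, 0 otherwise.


The Hessian of f(x,y) = 4*x^2 + 2*x*y - 4*y^2 - 6*x - 2*y + 1 is:
H = [[8, 2], [2, -8]]
Trace = 8 - 8 = 0
Determinant = 8*-8 - (2)^2 = -68
Discriminant = (0)^2 - 4*-68 = 272.0
Eigenvalues: lambda_1 = -8.2462, lambda_2 = 8.2462
The function is not convex.

0


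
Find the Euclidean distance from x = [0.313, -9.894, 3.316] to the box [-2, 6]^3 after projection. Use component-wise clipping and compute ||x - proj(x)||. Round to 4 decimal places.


Project each component onto [-2, 6].
clip(0.313) = 0.313, clip(-9.894) = -2.0, clip(3.316) = 3.316
Projection = [0.313, -2.0, 3.316]
Squared diffs: [0.0, 62.3152, 0.0]
Distance = sqrt(62.3152) = 7.894


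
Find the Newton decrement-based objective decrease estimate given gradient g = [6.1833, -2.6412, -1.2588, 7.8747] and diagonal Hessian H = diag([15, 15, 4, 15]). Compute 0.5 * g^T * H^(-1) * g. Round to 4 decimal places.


Step 1: H is diagonal, so H^(-1) * g = [0.4122, -0.1761, -0.3147, 0.525].
Step 2: g^T H^(-1) g = sum_i g_i^2 / H_ii
  = (6.1833)^2/15 + (-2.6412)^2/15 + (-1.2588)^2/4 + (7.8747)^2/15
  = 2.5489 + 0.4651 + 0.3961 + 4.1341 = 7.5441
Step 3: Objective decrease = 0.5 * g^T H^(-1) g = 3.7721


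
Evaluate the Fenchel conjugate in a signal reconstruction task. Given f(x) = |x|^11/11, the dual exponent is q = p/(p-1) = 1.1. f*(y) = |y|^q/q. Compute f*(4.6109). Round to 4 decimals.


The conjugate exponent q satisfies 1/p + 1/q = 1.
p = 11, so q = 11/(11 - 1) = 1.1
|y|^q = 4.6109^1.1 = 5.3723
f*(4.6109) = 5.3723 / 1.1 = 4.884


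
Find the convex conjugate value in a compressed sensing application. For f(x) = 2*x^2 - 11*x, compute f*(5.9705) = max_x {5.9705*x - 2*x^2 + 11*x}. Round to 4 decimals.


f*(y) = sup_x {y*x - a*x^2 - b*x} = sup_x {(y-b)*x - a*x^2}
FOC: (y - b) - 2a*x = 0 => x* = (y - b)/(2a)
x* = (5.9705 + 11)/(2*2) = 4.2426
f*(5.9705) = (y-b)^2/(4a) = (5.9705 + 11)^2/(4*2)
= 287.9979/8 = 35.9997


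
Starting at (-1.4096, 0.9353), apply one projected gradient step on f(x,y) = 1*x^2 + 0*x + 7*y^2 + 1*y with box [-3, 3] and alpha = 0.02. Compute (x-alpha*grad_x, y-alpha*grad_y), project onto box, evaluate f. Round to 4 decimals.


Step 1: Compute gradient at (-1.4096, 0.9353).
grad_x = 2*1*-1.4096 + 0 = -2.8192
grad_y = 2*7*0.9353 + 1 = 14.0942
Step 2: Gradient step.
x_raw = -1.4096 - 0.02*-2.8192 = -1.3532
y_raw = 0.9353 - 0.02*14.0942 = 0.6534
Step 3: Project onto [-3, 3].
x_proj = clip(-1.3532) = -1.3532
y_proj = clip(0.6534) = 0.6534
Step 4: Evaluate f.
f(-1.3532, 0.6534) = 5.4733


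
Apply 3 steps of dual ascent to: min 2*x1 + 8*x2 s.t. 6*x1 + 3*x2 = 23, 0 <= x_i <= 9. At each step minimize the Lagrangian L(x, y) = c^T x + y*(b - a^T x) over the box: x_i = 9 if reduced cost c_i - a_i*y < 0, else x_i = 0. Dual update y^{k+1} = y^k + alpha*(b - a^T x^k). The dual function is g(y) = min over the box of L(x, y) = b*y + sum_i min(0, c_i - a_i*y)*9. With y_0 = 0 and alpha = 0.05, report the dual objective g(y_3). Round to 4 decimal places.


Dual ascent for LP: min 2*x1 + 8*x2, 6*x1 + 3*x2 = 23, 0 <= x_i <= 9
Step 1: y^k = 0.0, reduced costs: (2.0, 8.0)
  x^k = (0.0, 0.0), subgradient = b - a^T x = 23.0
  y^{k+1} = 0.0 + 0.05*23.0 = 1.15
Step 2: y^k = 1.15, reduced costs: (-4.9, 4.55)
  x^k = (9.0, 0.0), subgradient = b - a^T x = -31.0
  y^{k+1} = 1.15 + 0.05*-31.0 = -0.4
Step 3: y^k = -0.4, reduced costs: (4.4, 9.2)
  x^k = (0.0, 0.0), subgradient = b - a^T x = 23.0
  y^{k+1} = -0.4 + 0.05*23.0 = 0.75
Dual objective at y_3 = 0.75: reduced costs (-2.5, 5.75), box minimizer x = (9.0, 0.0)
g(y_3) = b*y + (c1 - a1*y)*x1 + (c2 - a2*y)*x2 = 23*0.75 + (-2.5)*9.0 + 5.75*0.0 = 17.25 - 22.5 + 0.0 = -5.25


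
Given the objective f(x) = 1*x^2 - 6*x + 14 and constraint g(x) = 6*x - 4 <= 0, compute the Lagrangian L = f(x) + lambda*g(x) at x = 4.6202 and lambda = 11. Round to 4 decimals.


Step 1: Evaluate f(x).
f(4.6202) = 1*4.6202^2 - 6*4.6202 + 14 = 7.625
Step 2: Evaluate g(x).
g(4.6202) = 6*4.6202 - 4 = 23.7212
Step 3: Compute Lagrangian.
L = 7.625 + 11*23.7212 = 268.5582


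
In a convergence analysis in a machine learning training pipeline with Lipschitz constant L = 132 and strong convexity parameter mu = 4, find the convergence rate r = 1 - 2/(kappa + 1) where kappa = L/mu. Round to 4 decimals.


Step 1: Compute the condition number.
kappa = L/mu = 132/4 = 33.0
Step 2: Compute the convergence rate.
r = 1 - 2/(kappa + 1) = 1 - 2*mu/(L + mu) = (L - mu)/(L + mu) = 128/136 = 0.9412


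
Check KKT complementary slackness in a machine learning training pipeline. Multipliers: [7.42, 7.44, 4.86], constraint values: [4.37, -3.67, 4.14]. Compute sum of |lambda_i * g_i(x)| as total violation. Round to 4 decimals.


KKT complementary slackness check:
lambda_1 * g_1 = 7.42 * 4.37 = 32.4254
lambda_2 * g_2 = 7.44 * -3.67 = -27.3048
lambda_3 * g_3 = 4.86 * 4.14 = 20.1204
Total violation = 32.4254 + 27.3048 + 20.1204 = 79.8506


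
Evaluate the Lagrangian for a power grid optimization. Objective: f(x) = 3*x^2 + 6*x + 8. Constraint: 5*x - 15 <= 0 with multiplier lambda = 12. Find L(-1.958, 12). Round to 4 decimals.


Step 1: Evaluate f(x).
f(-1.958) = 3*(-1.958)^2 + 6*(-1.958) + 8 = 7.7533
Step 2: Evaluate g(x).
g(-1.958) = 5*-1.958 - 15 = -24.79
Step 3: Compute Lagrangian.
L = 7.7533 + 12*-24.79 = -289.7267


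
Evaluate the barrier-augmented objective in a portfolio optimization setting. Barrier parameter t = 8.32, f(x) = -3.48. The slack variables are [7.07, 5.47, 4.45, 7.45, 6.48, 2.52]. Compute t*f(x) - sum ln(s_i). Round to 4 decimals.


Step 1: Compute log-barrier.
ln values: [1.9559, 1.6993, 1.4929, 2.0082, 1.8687, 0.9243]
phi = -(1.9559 + 1.6993 + 1.4929 + 2.0082 + 1.8687 + 0.9243) = -9.9492
Step 2: Compute augmented objective.
t*f(x) = 8.32*-3.48 = -28.9536
Total = -28.9536 - 9.9492 = -38.9028


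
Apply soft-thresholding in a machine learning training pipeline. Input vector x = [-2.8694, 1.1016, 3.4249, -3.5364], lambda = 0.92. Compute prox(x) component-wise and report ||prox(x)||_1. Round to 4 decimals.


Soft-thresholding with lambda = 0.92:
prox(-2.8694) = sign(-2.8694)*max(|-2.8694| - 0.92, 0) = -1.9494
prox(1.1016) = sign(1.1016)*max(|1.1016| - 0.92, 0) = 0.1816
prox(3.4249) = sign(3.4249)*max(|3.4249| - 0.92, 0) = 2.5049
prox(-3.5364) = sign(-3.5364)*max(|-3.5364| - 0.92, 0) = -2.6164
prox(x) = [-1.9494, 0.1816, 2.5049, -2.6164]
||prox(x)||_1 = 1.9494 + 0.1816 + 2.5049 + 2.6164 = 7.2523


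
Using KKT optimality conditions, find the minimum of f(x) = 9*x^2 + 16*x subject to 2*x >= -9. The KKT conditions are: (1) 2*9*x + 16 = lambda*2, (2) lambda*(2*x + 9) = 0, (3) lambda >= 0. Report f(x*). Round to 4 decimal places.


Step 1: Try lambda = 0 (constraint inactive).
Stationarity: 2*9*x + 16 = 0
x* = -16/(2*9) = -8/9 = -0.8889 (rounded; the exact value -8/9 is used below)
Check constraint: 2*-0.8889 = -1.7778 >= -9 -- satisfied.
Step 2: Compute optimal value.
f(x*) = 9*(-8/9)^2 + 16*(-8/9) = -7.1111


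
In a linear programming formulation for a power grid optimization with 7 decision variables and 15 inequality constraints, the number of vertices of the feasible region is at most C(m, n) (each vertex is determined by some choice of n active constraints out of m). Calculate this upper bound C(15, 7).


Each vertex corresponds to some choice of n active constraints out of m, so the number of vertices is at most C(m, n) = m! / (n!(m-n)!).
m = 15, n = 7
Numerator: 15 * 14 * 13 * 12 * 11 * 10 * 9
Denominator: 7! = 5040
C(15, 7) = 6435


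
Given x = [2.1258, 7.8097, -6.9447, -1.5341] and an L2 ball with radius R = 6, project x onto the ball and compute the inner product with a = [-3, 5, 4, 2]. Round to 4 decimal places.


Step 1: Compute ||x|| (intermediates to 6 decimals).
||x|| = sqrt(2.1258^2 + 7.8097^2 + (-6.9447)^2 + (-1.5341)^2) = 10.774635
Step 2: Project.
Since ||x|| > R, scale = R/||x|| = 6/10.774635 = 0.556863, proj(x) = scale * x
proj(x) = [1.183779, 4.348933, -3.867246, -0.854284]
Step 3: Dot product.
a^T * proj(x) = -3*1.183779 + 5*4.348933 + 4*(-3.867246) + 2*(-0.854284) = 1.0158


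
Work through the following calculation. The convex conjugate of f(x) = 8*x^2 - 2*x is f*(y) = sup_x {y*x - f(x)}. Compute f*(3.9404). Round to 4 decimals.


f*(y) = sup_x {y*x - a*x^2 - b*x} = sup_x {(y-b)*x - a*x^2}
FOC: (y - b) - 2a*x = 0 => x* = (y - b)/(2a)
x* = (3.9404 + 2)/(2*8) = 0.3713
f*(3.9404) = (y-b)^2/(4a) = (3.9404 + 2)^2/(4*8)
= 35.2884/32 = 1.1028


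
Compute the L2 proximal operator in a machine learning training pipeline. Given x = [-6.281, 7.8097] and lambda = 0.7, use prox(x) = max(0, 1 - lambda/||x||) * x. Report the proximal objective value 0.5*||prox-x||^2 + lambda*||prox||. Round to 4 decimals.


Step 1: Compute ||x||.
||x|| = 10.0221
Step 2: Compute scaling factor.
scale = max(0, 1 - 0.7/10.0221) = 0.9302
Step 3: prox(x) = [-5.8423, 7.2642]
||prox(x)|| = 9.3221
Step 4: Proximal objective.
0.5*||prox-x||^2 = 0.245
lambda*||prox|| = 6.5255
Total = 6.7705


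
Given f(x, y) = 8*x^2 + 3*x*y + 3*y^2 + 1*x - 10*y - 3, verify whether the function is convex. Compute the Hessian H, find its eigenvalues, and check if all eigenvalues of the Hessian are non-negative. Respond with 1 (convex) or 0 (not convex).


The Hessian of f(x,y) = 8*x^2 + 3*x*y + 3*y^2 + 1*x - 10*y - 3 is:
H = [[16, 3], [3, 6]]
Trace = 16 + 6 = 22
Determinant = 16*6 - (3)^2 = 87
Discriminant = (22)^2 - 4*87 = 136.0
Eigenvalues: lambda_1 = 5.169, lambda_2 = 16.831
The function is convex.

1


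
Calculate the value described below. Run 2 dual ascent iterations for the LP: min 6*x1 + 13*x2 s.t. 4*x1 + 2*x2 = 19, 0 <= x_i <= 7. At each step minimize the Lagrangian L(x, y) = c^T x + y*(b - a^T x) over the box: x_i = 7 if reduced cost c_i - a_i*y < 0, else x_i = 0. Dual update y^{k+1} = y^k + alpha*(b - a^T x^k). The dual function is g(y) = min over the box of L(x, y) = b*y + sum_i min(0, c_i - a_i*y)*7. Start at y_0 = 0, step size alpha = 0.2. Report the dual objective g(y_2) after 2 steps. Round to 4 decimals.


Dual ascent for LP: min 6*x1 + 13*x2, 4*x1 + 2*x2 = 19, 0 <= x_i <= 7
Step 1: y^k = 0.0, reduced costs: (6.0, 13.0)
  x^k = (0.0, 0.0), subgradient = b - a^T x = 19.0
  y^{k+1} = 0.0 + 0.2*19.0 = 3.8
Step 2: y^k = 3.8, reduced costs: (-9.2, 5.4)
  x^k = (7.0, 0.0), subgradient = b - a^T x = -9.0
  y^{k+1} = 3.8 + 0.2*-9.0 = 2.0
Dual objective at y_2 = 2.0: reduced costs (-2.0, 9.0), box minimizer x = (7.0, 0.0)
g(y_2) = b*y + (c1 - a1*y)*x1 + (c2 - a2*y)*x2 = 19*2.0 + (-2.0)*7.0 + 9.0*0.0 = 38.0 - 14.0 + 0.0 = 24.0
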